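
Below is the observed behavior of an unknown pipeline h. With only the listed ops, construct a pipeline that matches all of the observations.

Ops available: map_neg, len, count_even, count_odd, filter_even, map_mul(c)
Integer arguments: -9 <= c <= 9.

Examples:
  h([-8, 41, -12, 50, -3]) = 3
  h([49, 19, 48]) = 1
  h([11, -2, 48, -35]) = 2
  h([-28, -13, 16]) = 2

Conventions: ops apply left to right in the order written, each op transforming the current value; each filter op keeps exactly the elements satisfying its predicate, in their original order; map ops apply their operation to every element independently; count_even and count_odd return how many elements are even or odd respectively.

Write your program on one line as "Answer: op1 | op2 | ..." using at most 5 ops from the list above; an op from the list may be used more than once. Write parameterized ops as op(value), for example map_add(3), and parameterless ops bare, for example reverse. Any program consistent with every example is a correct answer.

filter_even | map_neg | map_mul(-5) | len

Check, running the answer program on each example:
  [-8, 41, -12, 50, -3] -> [-8, -12, 50] -> [8, 12, -50] -> [-40, -60, 250] -> 3
  [49, 19, 48] -> [48] -> [-48] -> [240] -> 1
  [11, -2, 48, -35] -> [-2, 48] -> [2, -48] -> [-10, 240] -> 2
  [-28, -13, 16] -> [-28, 16] -> [28, -16] -> [-140, 80] -> 2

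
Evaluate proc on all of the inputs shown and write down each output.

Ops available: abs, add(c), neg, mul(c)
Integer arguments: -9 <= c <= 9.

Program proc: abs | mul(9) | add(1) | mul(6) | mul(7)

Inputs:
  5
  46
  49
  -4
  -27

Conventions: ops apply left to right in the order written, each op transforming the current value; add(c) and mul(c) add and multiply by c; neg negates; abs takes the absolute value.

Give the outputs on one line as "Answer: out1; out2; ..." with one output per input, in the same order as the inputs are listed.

1932; 17430; 18564; 1554; 10248

Execution, op by op:
  5 -> 5 -> 45 -> 46 -> 276 -> 1932
  46 -> 46 -> 414 -> 415 -> 2490 -> 17430
  49 -> 49 -> 441 -> 442 -> 2652 -> 18564
  -4 -> 4 -> 36 -> 37 -> 222 -> 1554
  -27 -> 27 -> 243 -> 244 -> 1464 -> 10248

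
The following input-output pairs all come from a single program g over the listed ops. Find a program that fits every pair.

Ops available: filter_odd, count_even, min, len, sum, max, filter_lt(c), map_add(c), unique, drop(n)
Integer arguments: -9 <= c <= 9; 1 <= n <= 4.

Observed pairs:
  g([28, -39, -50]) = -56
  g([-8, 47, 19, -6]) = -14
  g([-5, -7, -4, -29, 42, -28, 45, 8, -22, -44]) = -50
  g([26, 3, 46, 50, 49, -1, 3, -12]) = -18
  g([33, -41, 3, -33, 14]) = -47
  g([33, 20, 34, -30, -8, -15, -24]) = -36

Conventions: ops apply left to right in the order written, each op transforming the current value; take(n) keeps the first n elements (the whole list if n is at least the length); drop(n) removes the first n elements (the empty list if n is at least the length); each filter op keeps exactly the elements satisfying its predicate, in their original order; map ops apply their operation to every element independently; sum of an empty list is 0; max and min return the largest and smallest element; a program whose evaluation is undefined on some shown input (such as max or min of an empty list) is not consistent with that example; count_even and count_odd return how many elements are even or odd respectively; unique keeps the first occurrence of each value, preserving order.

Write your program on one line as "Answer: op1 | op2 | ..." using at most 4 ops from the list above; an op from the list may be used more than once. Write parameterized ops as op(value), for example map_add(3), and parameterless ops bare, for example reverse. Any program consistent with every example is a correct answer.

unique | map_add(-6) | min

Check, running the answer program on each example:
  [28, -39, -50] -> [28, -39, -50] -> [22, -45, -56] -> -56
  [-8, 47, 19, -6] -> [-8, 47, 19, -6] -> [-14, 41, 13, -12] -> -14
  [-5, -7, -4, -29, 42, -28, 45, 8, -22, -44] -> [-5, -7, -4, -29, 42, -28, 45, 8, -22, -44] -> [-11, -13, -10, -35, 36, -34, 39, 2, -28, -50] -> -50
  [26, 3, 46, 50, 49, -1, 3, -12] -> [26, 3, 46, 50, 49, -1, -12] -> [20, -3, 40, 44, 43, -7, -18] -> -18
  [33, -41, 3, -33, 14] -> [33, -41, 3, -33, 14] -> [27, -47, -3, -39, 8] -> -47
  [33, 20, 34, -30, -8, -15, -24] -> [33, 20, 34, -30, -8, -15, -24] -> [27, 14, 28, -36, -14, -21, -30] -> -36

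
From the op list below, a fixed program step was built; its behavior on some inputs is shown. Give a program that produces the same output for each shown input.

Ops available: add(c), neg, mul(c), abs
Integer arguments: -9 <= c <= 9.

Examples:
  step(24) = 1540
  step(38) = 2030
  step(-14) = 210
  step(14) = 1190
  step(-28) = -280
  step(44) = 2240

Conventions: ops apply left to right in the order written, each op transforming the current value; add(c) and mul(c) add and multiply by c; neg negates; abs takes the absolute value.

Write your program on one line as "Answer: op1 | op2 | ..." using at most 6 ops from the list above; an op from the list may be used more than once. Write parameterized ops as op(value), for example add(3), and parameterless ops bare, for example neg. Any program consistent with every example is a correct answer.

add(4) | add(8) | neg | add(-8) | mul(-7) | mul(5)

Check, running the answer program on each example:
  24 -> 28 -> 36 -> -36 -> -44 -> 308 -> 1540
  38 -> 42 -> 50 -> -50 -> -58 -> 406 -> 2030
  -14 -> -10 -> -2 -> 2 -> -6 -> 42 -> 210
  14 -> 18 -> 26 -> -26 -> -34 -> 238 -> 1190
  -28 -> -24 -> -16 -> 16 -> 8 -> -56 -> -280
  44 -> 48 -> 56 -> -56 -> -64 -> 448 -> 2240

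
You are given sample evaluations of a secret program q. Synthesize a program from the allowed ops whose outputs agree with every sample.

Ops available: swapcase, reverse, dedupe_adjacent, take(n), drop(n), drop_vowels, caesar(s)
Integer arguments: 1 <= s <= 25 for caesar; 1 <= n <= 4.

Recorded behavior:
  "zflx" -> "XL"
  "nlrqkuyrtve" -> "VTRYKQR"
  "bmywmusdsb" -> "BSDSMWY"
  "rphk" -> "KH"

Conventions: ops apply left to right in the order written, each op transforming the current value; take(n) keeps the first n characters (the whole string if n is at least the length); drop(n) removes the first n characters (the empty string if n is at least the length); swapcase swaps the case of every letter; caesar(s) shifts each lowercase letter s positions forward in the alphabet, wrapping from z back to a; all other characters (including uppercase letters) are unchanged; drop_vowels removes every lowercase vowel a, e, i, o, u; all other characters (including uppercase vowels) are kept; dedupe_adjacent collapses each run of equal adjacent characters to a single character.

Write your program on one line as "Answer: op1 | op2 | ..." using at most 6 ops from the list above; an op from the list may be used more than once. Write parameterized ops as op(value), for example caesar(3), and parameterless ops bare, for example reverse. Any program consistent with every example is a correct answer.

drop_vowels | drop(1) | drop(1) | swapcase | reverse

Check, running the answer program on each example:
  "zflx" -> "zflx" -> "flx" -> "lx" -> "LX" -> "XL"
  "nlrqkuyrtve" -> "nlrqkyrtv" -> "lrqkyrtv" -> "rqkyrtv" -> "RQKYRTV" -> "VTRYKQR"
  "bmywmusdsb" -> "bmywmsdsb" -> "mywmsdsb" -> "ywmsdsb" -> "YWMSDSB" -> "BSDSMWY"
  "rphk" -> "rphk" -> "phk" -> "hk" -> "HK" -> "KH"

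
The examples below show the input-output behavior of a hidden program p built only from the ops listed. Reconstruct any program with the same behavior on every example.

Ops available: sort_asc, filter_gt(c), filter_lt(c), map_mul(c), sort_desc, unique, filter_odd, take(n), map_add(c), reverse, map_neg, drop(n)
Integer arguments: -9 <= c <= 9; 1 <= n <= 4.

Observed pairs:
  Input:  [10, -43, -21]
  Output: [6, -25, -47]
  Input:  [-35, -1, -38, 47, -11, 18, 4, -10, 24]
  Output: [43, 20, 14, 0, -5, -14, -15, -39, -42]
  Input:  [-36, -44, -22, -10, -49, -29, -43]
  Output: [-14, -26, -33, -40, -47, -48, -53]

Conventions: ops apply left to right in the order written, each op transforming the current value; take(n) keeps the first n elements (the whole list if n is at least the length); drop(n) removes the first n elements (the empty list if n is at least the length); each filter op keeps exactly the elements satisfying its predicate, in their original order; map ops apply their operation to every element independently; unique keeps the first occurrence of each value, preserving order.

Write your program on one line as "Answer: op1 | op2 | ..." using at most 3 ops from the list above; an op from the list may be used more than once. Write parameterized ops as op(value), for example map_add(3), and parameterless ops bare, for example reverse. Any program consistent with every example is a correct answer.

map_add(-4) | reverse | sort_desc

Check, running the answer program on each example:
  [10, -43, -21] -> [6, -47, -25] -> [-25, -47, 6] -> [6, -25, -47]
  [-35, -1, -38, 47, -11, 18, 4, -10, 24] -> [-39, -5, -42, 43, -15, 14, 0, -14, 20] -> [20, -14, 0, 14, -15, 43, -42, -5, -39] -> [43, 20, 14, 0, -5, -14, -15, -39, -42]
  [-36, -44, -22, -10, -49, -29, -43] -> [-40, -48, -26, -14, -53, -33, -47] -> [-47, -33, -53, -14, -26, -48, -40] -> [-14, -26, -33, -40, -47, -48, -53]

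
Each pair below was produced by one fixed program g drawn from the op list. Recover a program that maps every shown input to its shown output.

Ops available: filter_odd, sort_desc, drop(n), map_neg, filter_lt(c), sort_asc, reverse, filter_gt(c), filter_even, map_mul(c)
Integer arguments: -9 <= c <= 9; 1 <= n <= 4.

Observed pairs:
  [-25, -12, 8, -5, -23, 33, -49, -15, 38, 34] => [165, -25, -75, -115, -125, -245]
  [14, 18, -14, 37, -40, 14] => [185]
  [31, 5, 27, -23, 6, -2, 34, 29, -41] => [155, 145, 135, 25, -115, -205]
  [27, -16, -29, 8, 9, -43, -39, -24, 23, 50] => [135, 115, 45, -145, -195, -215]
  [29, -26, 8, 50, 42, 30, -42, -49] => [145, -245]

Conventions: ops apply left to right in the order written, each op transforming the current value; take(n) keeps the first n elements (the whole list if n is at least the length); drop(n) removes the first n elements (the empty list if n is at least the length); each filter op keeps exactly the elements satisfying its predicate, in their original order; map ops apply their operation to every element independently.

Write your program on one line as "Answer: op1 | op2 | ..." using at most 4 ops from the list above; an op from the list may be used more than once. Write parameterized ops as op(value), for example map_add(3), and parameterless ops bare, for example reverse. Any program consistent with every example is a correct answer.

sort_desc | map_mul(5) | filter_odd

Check, running the answer program on each example:
  [-25, -12, 8, -5, -23, 33, -49, -15, 38, 34] -> [38, 34, 33, 8, -5, -12, -15, -23, -25, -49] -> [190, 170, 165, 40, -25, -60, -75, -115, -125, -245] -> [165, -25, -75, -115, -125, -245]
  [14, 18, -14, 37, -40, 14] -> [37, 18, 14, 14, -14, -40] -> [185, 90, 70, 70, -70, -200] -> [185]
  [31, 5, 27, -23, 6, -2, 34, 29, -41] -> [34, 31, 29, 27, 6, 5, -2, -23, -41] -> [170, 155, 145, 135, 30, 25, -10, -115, -205] -> [155, 145, 135, 25, -115, -205]
  [27, -16, -29, 8, 9, -43, -39, -24, 23, 50] -> [50, 27, 23, 9, 8, -16, -24, -29, -39, -43] -> [250, 135, 115, 45, 40, -80, -120, -145, -195, -215] -> [135, 115, 45, -145, -195, -215]
  [29, -26, 8, 50, 42, 30, -42, -49] -> [50, 42, 30, 29, 8, -26, -42, -49] -> [250, 210, 150, 145, 40, -130, -210, -245] -> [145, -245]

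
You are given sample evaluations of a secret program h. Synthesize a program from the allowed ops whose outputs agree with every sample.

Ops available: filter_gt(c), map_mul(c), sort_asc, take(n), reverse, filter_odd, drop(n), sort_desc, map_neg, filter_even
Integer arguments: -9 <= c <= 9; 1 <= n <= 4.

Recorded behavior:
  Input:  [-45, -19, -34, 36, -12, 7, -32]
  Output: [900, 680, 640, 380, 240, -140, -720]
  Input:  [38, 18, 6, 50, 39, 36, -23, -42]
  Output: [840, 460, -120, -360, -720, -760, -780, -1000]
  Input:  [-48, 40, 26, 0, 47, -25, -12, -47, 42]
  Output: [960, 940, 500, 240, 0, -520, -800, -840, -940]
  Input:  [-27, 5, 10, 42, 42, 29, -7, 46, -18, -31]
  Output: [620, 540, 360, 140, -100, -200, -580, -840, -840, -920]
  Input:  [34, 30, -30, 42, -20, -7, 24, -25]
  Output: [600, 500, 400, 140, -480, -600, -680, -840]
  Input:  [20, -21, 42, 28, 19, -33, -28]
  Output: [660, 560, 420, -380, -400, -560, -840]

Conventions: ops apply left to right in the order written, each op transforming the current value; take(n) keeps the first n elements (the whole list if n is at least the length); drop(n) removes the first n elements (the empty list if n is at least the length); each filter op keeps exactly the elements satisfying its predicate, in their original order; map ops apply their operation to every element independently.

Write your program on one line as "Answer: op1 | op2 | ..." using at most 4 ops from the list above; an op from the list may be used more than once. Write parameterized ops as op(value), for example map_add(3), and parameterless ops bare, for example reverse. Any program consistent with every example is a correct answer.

sort_desc | map_mul(5) | map_mul(-4) | sort_desc

Check, running the answer program on each example:
  [-45, -19, -34, 36, -12, 7, -32] -> [36, 7, -12, -19, -32, -34, -45] -> [180, 35, -60, -95, -160, -170, -225] -> [-720, -140, 240, 380, 640, 680, 900] -> [900, 680, 640, 380, 240, -140, -720]
  [38, 18, 6, 50, 39, 36, -23, -42] -> [50, 39, 38, 36, 18, 6, -23, -42] -> [250, 195, 190, 180, 90, 30, -115, -210] -> [-1000, -780, -760, -720, -360, -120, 460, 840] -> [840, 460, -120, -360, -720, -760, -780, -1000]
  [-48, 40, 26, 0, 47, -25, -12, -47, 42] -> [47, 42, 40, 26, 0, -12, -25, -47, -48] -> [235, 210, 200, 130, 0, -60, -125, -235, -240] -> [-940, -840, -800, -520, 0, 240, 500, 940, 960] -> [960, 940, 500, 240, 0, -520, -800, -840, -940]
  [-27, 5, 10, 42, 42, 29, -7, 46, -18, -31] -> [46, 42, 42, 29, 10, 5, -7, -18, -27, -31] -> [230, 210, 210, 145, 50, 25, -35, -90, -135, -155] -> [-920, -840, -840, -580, -200, -100, 140, 360, 540, 620] -> [620, 540, 360, 140, -100, -200, -580, -840, -840, -920]
  [34, 30, -30, 42, -20, -7, 24, -25] -> [42, 34, 30, 24, -7, -20, -25, -30] -> [210, 170, 150, 120, -35, -100, -125, -150] -> [-840, -680, -600, -480, 140, 400, 500, 600] -> [600, 500, 400, 140, -480, -600, -680, -840]
  [20, -21, 42, 28, 19, -33, -28] -> [42, 28, 20, 19, -21, -28, -33] -> [210, 140, 100, 95, -105, -140, -165] -> [-840, -560, -400, -380, 420, 560, 660] -> [660, 560, 420, -380, -400, -560, -840]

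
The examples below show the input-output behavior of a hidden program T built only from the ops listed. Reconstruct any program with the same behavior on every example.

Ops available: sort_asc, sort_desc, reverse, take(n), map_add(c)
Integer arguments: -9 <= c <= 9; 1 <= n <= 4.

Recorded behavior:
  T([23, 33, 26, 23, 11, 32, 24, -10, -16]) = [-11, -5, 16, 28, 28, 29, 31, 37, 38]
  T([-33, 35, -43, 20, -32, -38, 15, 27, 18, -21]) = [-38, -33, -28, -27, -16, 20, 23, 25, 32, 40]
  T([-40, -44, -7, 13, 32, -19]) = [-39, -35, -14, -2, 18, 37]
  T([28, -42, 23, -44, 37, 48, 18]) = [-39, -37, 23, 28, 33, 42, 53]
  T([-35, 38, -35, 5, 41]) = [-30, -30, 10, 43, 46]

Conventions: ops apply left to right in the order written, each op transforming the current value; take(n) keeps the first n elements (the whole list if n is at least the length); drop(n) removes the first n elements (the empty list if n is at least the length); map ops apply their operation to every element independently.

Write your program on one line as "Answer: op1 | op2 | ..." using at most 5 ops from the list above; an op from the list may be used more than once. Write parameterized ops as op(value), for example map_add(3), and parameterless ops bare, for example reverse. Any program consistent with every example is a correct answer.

reverse | sort_asc | map_add(-1) | map_add(6)

Check, running the answer program on each example:
  [23, 33, 26, 23, 11, 32, 24, -10, -16] -> [-16, -10, 24, 32, 11, 23, 26, 33, 23] -> [-16, -10, 11, 23, 23, 24, 26, 32, 33] -> [-17, -11, 10, 22, 22, 23, 25, 31, 32] -> [-11, -5, 16, 28, 28, 29, 31, 37, 38]
  [-33, 35, -43, 20, -32, -38, 15, 27, 18, -21] -> [-21, 18, 27, 15, -38, -32, 20, -43, 35, -33] -> [-43, -38, -33, -32, -21, 15, 18, 20, 27, 35] -> [-44, -39, -34, -33, -22, 14, 17, 19, 26, 34] -> [-38, -33, -28, -27, -16, 20, 23, 25, 32, 40]
  [-40, -44, -7, 13, 32, -19] -> [-19, 32, 13, -7, -44, -40] -> [-44, -40, -19, -7, 13, 32] -> [-45, -41, -20, -8, 12, 31] -> [-39, -35, -14, -2, 18, 37]
  [28, -42, 23, -44, 37, 48, 18] -> [18, 48, 37, -44, 23, -42, 28] -> [-44, -42, 18, 23, 28, 37, 48] -> [-45, -43, 17, 22, 27, 36, 47] -> [-39, -37, 23, 28, 33, 42, 53]
  [-35, 38, -35, 5, 41] -> [41, 5, -35, 38, -35] -> [-35, -35, 5, 38, 41] -> [-36, -36, 4, 37, 40] -> [-30, -30, 10, 43, 46]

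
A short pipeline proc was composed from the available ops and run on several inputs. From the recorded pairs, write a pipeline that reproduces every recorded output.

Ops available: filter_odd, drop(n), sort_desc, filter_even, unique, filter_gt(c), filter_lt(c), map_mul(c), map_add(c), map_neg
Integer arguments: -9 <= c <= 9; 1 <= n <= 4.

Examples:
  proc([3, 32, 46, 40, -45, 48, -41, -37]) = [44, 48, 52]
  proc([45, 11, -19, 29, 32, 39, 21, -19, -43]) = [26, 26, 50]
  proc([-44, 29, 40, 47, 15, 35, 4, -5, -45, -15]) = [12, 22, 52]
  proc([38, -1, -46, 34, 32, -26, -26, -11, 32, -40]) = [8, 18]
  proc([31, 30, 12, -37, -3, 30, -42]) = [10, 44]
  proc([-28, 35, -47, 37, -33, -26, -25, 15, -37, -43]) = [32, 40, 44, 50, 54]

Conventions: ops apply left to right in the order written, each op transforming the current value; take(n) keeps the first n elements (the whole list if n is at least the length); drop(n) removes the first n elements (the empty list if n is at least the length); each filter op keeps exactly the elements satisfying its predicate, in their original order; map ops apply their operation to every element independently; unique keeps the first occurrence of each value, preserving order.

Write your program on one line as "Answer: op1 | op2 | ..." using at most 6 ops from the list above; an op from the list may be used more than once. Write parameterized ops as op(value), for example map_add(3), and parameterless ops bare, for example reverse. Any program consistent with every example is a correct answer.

sort_desc | map_add(-7) | filter_even | map_neg | filter_gt(6)

Check, running the answer program on each example:
  [3, 32, 46, 40, -45, 48, -41, -37] -> [48, 46, 40, 32, 3, -37, -41, -45] -> [41, 39, 33, 25, -4, -44, -48, -52] -> [-4, -44, -48, -52] -> [4, 44, 48, 52] -> [44, 48, 52]
  [45, 11, -19, 29, 32, 39, 21, -19, -43] -> [45, 39, 32, 29, 21, 11, -19, -19, -43] -> [38, 32, 25, 22, 14, 4, -26, -26, -50] -> [38, 32, 22, 14, 4, -26, -26, -50] -> [-38, -32, -22, -14, -4, 26, 26, 50] -> [26, 26, 50]
  [-44, 29, 40, 47, 15, 35, 4, -5, -45, -15] -> [47, 40, 35, 29, 15, 4, -5, -15, -44, -45] -> [40, 33, 28, 22, 8, -3, -12, -22, -51, -52] -> [40, 28, 22, 8, -12, -22, -52] -> [-40, -28, -22, -8, 12, 22, 52] -> [12, 22, 52]
  [38, -1, -46, 34, 32, -26, -26, -11, 32, -40] -> [38, 34, 32, 32, -1, -11, -26, -26, -40, -46] -> [31, 27, 25, 25, -8, -18, -33, -33, -47, -53] -> [-8, -18] -> [8, 18] -> [8, 18]
  [31, 30, 12, -37, -3, 30, -42] -> [31, 30, 30, 12, -3, -37, -42] -> [24, 23, 23, 5, -10, -44, -49] -> [24, -10, -44] -> [-24, 10, 44] -> [10, 44]
  [-28, 35, -47, 37, -33, -26, -25, 15, -37, -43] -> [37, 35, 15, -25, -26, -28, -33, -37, -43, -47] -> [30, 28, 8, -32, -33, -35, -40, -44, -50, -54] -> [30, 28, 8, -32, -40, -44, -50, -54] -> [-30, -28, -8, 32, 40, 44, 50, 54] -> [32, 40, 44, 50, 54]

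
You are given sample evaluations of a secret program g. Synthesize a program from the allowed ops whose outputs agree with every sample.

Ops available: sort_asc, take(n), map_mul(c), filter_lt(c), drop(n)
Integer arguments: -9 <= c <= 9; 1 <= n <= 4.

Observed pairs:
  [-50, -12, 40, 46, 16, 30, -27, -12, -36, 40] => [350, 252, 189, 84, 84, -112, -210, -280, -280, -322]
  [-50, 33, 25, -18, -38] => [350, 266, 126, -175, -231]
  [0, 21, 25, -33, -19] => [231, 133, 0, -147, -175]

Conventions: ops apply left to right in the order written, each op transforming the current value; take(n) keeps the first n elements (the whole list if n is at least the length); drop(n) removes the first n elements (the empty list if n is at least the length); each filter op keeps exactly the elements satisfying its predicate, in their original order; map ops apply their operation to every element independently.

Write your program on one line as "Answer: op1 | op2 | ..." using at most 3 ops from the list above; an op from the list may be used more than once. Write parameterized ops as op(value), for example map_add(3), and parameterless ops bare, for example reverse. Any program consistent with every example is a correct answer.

sort_asc | map_mul(-7)

Check, running the answer program on each example:
  [-50, -12, 40, 46, 16, 30, -27, -12, -36, 40] -> [-50, -36, -27, -12, -12, 16, 30, 40, 40, 46] -> [350, 252, 189, 84, 84, -112, -210, -280, -280, -322]
  [-50, 33, 25, -18, -38] -> [-50, -38, -18, 25, 33] -> [350, 266, 126, -175, -231]
  [0, 21, 25, -33, -19] -> [-33, -19, 0, 21, 25] -> [231, 133, 0, -147, -175]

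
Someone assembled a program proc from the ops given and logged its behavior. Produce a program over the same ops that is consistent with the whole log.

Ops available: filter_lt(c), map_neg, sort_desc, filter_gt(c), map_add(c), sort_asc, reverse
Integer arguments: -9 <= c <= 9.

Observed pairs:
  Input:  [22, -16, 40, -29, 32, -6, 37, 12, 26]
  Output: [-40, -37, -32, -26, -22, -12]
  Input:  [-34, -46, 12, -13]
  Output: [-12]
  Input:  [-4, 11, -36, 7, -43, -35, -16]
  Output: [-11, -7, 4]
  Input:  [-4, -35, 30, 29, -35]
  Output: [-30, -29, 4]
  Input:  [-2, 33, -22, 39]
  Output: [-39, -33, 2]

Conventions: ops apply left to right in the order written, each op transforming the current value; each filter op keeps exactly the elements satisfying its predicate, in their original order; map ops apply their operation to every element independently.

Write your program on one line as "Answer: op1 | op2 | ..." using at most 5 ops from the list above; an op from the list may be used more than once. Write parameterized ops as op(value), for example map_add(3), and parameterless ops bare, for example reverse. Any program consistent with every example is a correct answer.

filter_gt(-9) | sort_asc | reverse | map_neg | filter_lt(5)

Check, running the answer program on each example:
  [22, -16, 40, -29, 32, -6, 37, 12, 26] -> [22, 40, 32, -6, 37, 12, 26] -> [-6, 12, 22, 26, 32, 37, 40] -> [40, 37, 32, 26, 22, 12, -6] -> [-40, -37, -32, -26, -22, -12, 6] -> [-40, -37, -32, -26, -22, -12]
  [-34, -46, 12, -13] -> [12] -> [12] -> [12] -> [-12] -> [-12]
  [-4, 11, -36, 7, -43, -35, -16] -> [-4, 11, 7] -> [-4, 7, 11] -> [11, 7, -4] -> [-11, -7, 4] -> [-11, -7, 4]
  [-4, -35, 30, 29, -35] -> [-4, 30, 29] -> [-4, 29, 30] -> [30, 29, -4] -> [-30, -29, 4] -> [-30, -29, 4]
  [-2, 33, -22, 39] -> [-2, 33, 39] -> [-2, 33, 39] -> [39, 33, -2] -> [-39, -33, 2] -> [-39, -33, 2]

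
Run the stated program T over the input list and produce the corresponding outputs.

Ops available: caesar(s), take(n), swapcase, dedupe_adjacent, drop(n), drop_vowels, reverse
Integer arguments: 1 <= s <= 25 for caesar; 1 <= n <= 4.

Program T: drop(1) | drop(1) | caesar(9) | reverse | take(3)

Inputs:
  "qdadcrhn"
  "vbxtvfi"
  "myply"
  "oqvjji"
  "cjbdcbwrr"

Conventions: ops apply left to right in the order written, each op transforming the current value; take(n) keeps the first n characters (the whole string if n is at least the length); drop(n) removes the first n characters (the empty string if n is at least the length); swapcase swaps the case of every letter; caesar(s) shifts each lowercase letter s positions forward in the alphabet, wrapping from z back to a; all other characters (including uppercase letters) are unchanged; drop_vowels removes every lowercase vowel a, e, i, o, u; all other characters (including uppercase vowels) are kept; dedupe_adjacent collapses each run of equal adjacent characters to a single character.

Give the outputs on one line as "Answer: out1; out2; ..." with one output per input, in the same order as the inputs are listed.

Execution, op by op:
  "qdadcrhn" -> "dadcrhn" -> "adcrhn" -> "jmlaqw" -> "wqalmj" -> "wqa"
  "vbxtvfi" -> "bxtvfi" -> "xtvfi" -> "gceor" -> "roecg" -> "roe"
  "myply" -> "yply" -> "ply" -> "yuh" -> "huy" -> "huy"
  "oqvjji" -> "qvjji" -> "vjji" -> "essr" -> "rsse" -> "rss"
  "cjbdcbwrr" -> "jbdcbwrr" -> "bdcbwrr" -> "kmlkfaa" -> "aafklmk" -> "aaf"

"wqa"; "roe"; "huy"; "rss"; "aaf"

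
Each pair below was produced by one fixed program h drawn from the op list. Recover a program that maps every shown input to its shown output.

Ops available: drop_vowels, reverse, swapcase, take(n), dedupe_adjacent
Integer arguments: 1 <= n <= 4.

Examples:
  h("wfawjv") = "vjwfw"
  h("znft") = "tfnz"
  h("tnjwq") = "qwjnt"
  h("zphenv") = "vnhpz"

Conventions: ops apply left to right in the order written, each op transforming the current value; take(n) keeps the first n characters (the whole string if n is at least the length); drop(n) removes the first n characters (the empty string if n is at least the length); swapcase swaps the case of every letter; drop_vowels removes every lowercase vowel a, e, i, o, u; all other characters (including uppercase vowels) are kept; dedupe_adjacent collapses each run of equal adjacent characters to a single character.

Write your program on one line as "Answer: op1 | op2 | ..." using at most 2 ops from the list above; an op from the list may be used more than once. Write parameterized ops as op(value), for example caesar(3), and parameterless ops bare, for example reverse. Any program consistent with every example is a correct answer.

drop_vowels | reverse

Check, running the answer program on each example:
  "wfawjv" -> "wfwjv" -> "vjwfw"
  "znft" -> "znft" -> "tfnz"
  "tnjwq" -> "tnjwq" -> "qwjnt"
  "zphenv" -> "zphnv" -> "vnhpz"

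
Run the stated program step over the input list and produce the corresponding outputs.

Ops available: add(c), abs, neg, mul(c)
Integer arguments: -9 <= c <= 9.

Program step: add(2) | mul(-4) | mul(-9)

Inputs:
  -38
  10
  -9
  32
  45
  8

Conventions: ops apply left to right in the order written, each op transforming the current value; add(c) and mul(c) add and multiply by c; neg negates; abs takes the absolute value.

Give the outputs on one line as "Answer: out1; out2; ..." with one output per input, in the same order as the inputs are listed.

Execution, op by op:
  -38 -> -36 -> 144 -> -1296
  10 -> 12 -> -48 -> 432
  -9 -> -7 -> 28 -> -252
  32 -> 34 -> -136 -> 1224
  45 -> 47 -> -188 -> 1692
  8 -> 10 -> -40 -> 360

-1296; 432; -252; 1224; 1692; 360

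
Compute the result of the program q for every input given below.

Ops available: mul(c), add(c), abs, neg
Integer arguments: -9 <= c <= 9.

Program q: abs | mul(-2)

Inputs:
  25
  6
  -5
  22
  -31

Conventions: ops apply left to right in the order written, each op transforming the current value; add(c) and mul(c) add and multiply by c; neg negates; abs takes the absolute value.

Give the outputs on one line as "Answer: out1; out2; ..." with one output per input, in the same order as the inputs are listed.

Execution, op by op:
  25 -> 25 -> -50
  6 -> 6 -> -12
  -5 -> 5 -> -10
  22 -> 22 -> -44
  -31 -> 31 -> -62

-50; -12; -10; -44; -62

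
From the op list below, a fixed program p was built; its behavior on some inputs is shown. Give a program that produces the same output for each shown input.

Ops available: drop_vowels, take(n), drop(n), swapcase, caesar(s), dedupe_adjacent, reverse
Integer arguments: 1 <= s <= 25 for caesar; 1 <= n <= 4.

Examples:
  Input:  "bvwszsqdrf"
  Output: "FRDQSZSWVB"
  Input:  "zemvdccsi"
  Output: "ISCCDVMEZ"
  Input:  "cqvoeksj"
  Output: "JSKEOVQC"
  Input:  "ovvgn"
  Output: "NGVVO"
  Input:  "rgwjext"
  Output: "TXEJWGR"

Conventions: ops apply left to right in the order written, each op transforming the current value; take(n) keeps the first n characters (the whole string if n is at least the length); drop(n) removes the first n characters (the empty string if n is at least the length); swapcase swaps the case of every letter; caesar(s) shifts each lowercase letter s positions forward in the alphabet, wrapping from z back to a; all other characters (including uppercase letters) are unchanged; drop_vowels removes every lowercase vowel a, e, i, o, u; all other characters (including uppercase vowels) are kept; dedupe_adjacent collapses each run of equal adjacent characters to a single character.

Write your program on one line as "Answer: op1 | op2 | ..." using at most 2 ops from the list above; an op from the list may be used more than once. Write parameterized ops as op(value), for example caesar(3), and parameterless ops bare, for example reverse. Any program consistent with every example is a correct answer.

swapcase | reverse

Check, running the answer program on each example:
  "bvwszsqdrf" -> "BVWSZSQDRF" -> "FRDQSZSWVB"
  "zemvdccsi" -> "ZEMVDCCSI" -> "ISCCDVMEZ"
  "cqvoeksj" -> "CQVOEKSJ" -> "JSKEOVQC"
  "ovvgn" -> "OVVGN" -> "NGVVO"
  "rgwjext" -> "RGWJEXT" -> "TXEJWGR"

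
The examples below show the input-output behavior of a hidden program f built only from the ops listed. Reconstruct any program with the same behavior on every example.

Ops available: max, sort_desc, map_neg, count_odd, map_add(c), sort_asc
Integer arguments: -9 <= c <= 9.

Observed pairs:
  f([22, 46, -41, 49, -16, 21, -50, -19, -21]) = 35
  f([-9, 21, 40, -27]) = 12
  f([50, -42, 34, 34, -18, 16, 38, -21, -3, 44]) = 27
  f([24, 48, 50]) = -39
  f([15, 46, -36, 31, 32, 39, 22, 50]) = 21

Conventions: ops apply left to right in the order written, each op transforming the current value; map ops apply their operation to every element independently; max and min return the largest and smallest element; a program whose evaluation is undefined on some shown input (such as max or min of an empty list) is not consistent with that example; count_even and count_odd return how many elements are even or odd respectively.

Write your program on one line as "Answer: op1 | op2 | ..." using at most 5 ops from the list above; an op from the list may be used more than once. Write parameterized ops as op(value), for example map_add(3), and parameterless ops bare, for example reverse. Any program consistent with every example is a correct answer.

map_add(6) | map_neg | map_add(-9) | max

Check, running the answer program on each example:
  [22, 46, -41, 49, -16, 21, -50, -19, -21] -> [28, 52, -35, 55, -10, 27, -44, -13, -15] -> [-28, -52, 35, -55, 10, -27, 44, 13, 15] -> [-37, -61, 26, -64, 1, -36, 35, 4, 6] -> 35
  [-9, 21, 40, -27] -> [-3, 27, 46, -21] -> [3, -27, -46, 21] -> [-6, -36, -55, 12] -> 12
  [50, -42, 34, 34, -18, 16, 38, -21, -3, 44] -> [56, -36, 40, 40, -12, 22, 44, -15, 3, 50] -> [-56, 36, -40, -40, 12, -22, -44, 15, -3, -50] -> [-65, 27, -49, -49, 3, -31, -53, 6, -12, -59] -> 27
  [24, 48, 50] -> [30, 54, 56] -> [-30, -54, -56] -> [-39, -63, -65] -> -39
  [15, 46, -36, 31, 32, 39, 22, 50] -> [21, 52, -30, 37, 38, 45, 28, 56] -> [-21, -52, 30, -37, -38, -45, -28, -56] -> [-30, -61, 21, -46, -47, -54, -37, -65] -> 21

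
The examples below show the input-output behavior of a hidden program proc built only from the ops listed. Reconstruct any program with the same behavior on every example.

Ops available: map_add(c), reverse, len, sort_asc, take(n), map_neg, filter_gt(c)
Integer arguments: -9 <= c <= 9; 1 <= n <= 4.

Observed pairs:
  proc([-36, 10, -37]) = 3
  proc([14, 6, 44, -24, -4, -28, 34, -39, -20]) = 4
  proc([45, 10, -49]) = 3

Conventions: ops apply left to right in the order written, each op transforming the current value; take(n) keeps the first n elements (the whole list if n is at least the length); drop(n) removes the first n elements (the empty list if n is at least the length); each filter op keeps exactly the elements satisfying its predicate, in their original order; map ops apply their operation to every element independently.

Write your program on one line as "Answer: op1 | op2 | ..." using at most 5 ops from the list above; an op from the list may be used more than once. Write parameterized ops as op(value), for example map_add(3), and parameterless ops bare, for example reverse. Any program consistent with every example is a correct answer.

map_add(-8) | reverse | map_neg | take(4) | len

Check, running the answer program on each example:
  [-36, 10, -37] -> [-44, 2, -45] -> [-45, 2, -44] -> [45, -2, 44] -> [45, -2, 44] -> 3
  [14, 6, 44, -24, -4, -28, 34, -39, -20] -> [6, -2, 36, -32, -12, -36, 26, -47, -28] -> [-28, -47, 26, -36, -12, -32, 36, -2, 6] -> [28, 47, -26, 36, 12, 32, -36, 2, -6] -> [28, 47, -26, 36] -> 4
  [45, 10, -49] -> [37, 2, -57] -> [-57, 2, 37] -> [57, -2, -37] -> [57, -2, -37] -> 3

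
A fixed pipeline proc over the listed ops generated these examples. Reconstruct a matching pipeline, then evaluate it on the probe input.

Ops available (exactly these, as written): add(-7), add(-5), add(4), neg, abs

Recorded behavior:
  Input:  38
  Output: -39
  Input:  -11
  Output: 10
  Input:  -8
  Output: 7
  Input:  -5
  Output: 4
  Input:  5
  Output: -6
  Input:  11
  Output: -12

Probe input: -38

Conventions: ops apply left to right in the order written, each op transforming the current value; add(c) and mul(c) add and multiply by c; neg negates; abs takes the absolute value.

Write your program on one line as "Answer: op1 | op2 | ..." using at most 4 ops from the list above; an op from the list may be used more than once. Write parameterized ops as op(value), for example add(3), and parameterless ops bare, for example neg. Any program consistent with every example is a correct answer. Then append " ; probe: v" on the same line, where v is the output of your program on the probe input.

neg | add(-5) | add(4) ; probe: 37

Check, running the answer program on each example:
  38 -> -38 -> -43 -> -39
  -11 -> 11 -> 6 -> 10
  -8 -> 8 -> 3 -> 7
  -5 -> 5 -> 0 -> 4
  5 -> -5 -> -10 -> -6
  11 -> -11 -> -16 -> -12
  probe: -38 -> 38 -> 33 -> 37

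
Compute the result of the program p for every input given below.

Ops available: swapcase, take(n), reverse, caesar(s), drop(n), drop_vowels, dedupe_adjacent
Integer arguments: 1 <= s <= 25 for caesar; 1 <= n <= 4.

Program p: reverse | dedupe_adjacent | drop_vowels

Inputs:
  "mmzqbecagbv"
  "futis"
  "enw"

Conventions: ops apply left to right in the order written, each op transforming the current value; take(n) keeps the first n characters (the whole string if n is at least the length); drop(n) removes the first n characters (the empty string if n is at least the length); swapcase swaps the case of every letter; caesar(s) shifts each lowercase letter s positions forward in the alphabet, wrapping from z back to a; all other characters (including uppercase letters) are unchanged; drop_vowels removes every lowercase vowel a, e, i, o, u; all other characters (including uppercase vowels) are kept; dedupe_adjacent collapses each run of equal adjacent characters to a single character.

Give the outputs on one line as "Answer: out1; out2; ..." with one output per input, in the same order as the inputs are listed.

Execution, op by op:
  "mmzqbecagbv" -> "vbgacebqzmm" -> "vbgacebqzm" -> "vbgcbqzm"
  "futis" -> "situf" -> "situf" -> "stf"
  "enw" -> "wne" -> "wne" -> "wn"

"vbgcbqzm"; "stf"; "wn"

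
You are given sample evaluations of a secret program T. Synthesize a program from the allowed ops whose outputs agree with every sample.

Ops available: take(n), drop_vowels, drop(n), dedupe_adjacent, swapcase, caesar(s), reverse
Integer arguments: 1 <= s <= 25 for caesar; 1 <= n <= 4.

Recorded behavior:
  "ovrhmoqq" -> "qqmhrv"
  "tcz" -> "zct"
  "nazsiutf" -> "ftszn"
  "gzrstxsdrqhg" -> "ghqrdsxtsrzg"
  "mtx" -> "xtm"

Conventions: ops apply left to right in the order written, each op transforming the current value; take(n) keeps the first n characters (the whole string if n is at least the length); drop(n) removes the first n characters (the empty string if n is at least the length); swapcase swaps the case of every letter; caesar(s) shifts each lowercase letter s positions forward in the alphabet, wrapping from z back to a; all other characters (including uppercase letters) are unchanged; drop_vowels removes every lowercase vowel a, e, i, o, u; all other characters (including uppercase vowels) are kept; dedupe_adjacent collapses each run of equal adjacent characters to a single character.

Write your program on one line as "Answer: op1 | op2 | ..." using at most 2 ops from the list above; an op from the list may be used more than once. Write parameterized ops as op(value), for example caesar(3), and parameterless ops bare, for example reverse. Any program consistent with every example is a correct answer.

drop_vowels | reverse

Check, running the answer program on each example:
  "ovrhmoqq" -> "vrhmqq" -> "qqmhrv"
  "tcz" -> "tcz" -> "zct"
  "nazsiutf" -> "nzstf" -> "ftszn"
  "gzrstxsdrqhg" -> "gzrstxsdrqhg" -> "ghqrdsxtsrzg"
  "mtx" -> "mtx" -> "xtm"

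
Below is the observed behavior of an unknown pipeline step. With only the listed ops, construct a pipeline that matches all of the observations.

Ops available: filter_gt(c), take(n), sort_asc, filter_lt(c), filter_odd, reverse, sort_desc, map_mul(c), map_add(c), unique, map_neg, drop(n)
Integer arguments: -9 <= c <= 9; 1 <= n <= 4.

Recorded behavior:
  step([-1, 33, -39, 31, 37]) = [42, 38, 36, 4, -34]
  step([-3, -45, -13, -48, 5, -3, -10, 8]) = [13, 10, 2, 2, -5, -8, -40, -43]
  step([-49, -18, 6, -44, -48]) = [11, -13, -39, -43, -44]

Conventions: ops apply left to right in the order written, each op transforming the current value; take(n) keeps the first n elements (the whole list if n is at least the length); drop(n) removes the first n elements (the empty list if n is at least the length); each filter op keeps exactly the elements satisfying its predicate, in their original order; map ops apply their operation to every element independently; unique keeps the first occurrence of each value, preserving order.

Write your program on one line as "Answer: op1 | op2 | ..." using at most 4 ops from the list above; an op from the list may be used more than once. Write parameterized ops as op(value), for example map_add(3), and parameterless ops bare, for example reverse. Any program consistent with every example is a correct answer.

sort_asc | map_add(2) | sort_desc | map_add(3)

Check, running the answer program on each example:
  [-1, 33, -39, 31, 37] -> [-39, -1, 31, 33, 37] -> [-37, 1, 33, 35, 39] -> [39, 35, 33, 1, -37] -> [42, 38, 36, 4, -34]
  [-3, -45, -13, -48, 5, -3, -10, 8] -> [-48, -45, -13, -10, -3, -3, 5, 8] -> [-46, -43, -11, -8, -1, -1, 7, 10] -> [10, 7, -1, -1, -8, -11, -43, -46] -> [13, 10, 2, 2, -5, -8, -40, -43]
  [-49, -18, 6, -44, -48] -> [-49, -48, -44, -18, 6] -> [-47, -46, -42, -16, 8] -> [8, -16, -42, -46, -47] -> [11, -13, -39, -43, -44]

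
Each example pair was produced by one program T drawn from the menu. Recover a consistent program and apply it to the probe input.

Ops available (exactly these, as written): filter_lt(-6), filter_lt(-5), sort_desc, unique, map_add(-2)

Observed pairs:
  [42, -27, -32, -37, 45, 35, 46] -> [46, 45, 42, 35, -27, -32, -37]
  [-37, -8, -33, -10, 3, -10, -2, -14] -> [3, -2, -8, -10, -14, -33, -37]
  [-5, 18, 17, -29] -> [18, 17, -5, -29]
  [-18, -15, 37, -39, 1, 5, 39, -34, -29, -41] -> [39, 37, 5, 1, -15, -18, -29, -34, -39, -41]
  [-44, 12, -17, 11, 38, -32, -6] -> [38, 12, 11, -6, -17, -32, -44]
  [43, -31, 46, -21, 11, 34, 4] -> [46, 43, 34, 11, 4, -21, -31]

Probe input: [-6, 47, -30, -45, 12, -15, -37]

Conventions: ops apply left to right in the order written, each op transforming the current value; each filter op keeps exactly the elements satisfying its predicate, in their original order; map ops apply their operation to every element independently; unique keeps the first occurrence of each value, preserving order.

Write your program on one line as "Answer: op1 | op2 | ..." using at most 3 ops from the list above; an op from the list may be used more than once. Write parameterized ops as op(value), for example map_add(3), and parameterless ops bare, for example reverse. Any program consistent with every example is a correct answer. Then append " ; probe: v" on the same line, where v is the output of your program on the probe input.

sort_desc | unique ; probe: [47, 12, -6, -15, -30, -37, -45]

Check, running the answer program on each example:
  [42, -27, -32, -37, 45, 35, 46] -> [46, 45, 42, 35, -27, -32, -37] -> [46, 45, 42, 35, -27, -32, -37]
  [-37, -8, -33, -10, 3, -10, -2, -14] -> [3, -2, -8, -10, -10, -14, -33, -37] -> [3, -2, -8, -10, -14, -33, -37]
  [-5, 18, 17, -29] -> [18, 17, -5, -29] -> [18, 17, -5, -29]
  [-18, -15, 37, -39, 1, 5, 39, -34, -29, -41] -> [39, 37, 5, 1, -15, -18, -29, -34, -39, -41] -> [39, 37, 5, 1, -15, -18, -29, -34, -39, -41]
  [-44, 12, -17, 11, 38, -32, -6] -> [38, 12, 11, -6, -17, -32, -44] -> [38, 12, 11, -6, -17, -32, -44]
  [43, -31, 46, -21, 11, 34, 4] -> [46, 43, 34, 11, 4, -21, -31] -> [46, 43, 34, 11, 4, -21, -31]
  probe: [-6, 47, -30, -45, 12, -15, -37] -> [47, 12, -6, -15, -30, -37, -45] -> [47, 12, -6, -15, -30, -37, -45]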